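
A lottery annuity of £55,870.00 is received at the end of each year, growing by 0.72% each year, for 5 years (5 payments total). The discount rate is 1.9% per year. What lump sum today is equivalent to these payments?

Periodic rate r = 0.019 per year.
Growing ordinary annuity: PV = PMT₁ × [1 − ((1+g)/(1+r))^n] / (r − g) = 55,870 × [1 − ((1+0.0072)/(1+r))^5] / (r − 0.0072) = £267,865.31.

£267,865.31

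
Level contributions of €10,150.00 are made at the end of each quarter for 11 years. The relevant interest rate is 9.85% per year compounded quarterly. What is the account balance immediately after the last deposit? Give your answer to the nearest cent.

€789,936.42

This is an ordinary annuity: 44 deposits of €10,150.00 at the end of each quarter.
Periodic rate r = 0.0985/4 per quarter; n is counted in quarters.
FV = PMT × [((1+r)^n − 1)/r] = 10,150 × [(1+r)^44 − 1] / r = €789,936.42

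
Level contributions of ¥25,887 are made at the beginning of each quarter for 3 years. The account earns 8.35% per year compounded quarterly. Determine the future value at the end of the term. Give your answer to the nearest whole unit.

¥356,196

This is an annuity due: 12 deposits of ¥25,887 at the beginning of each quarter.
Periodic rate r = 0.0835/4 per quarter; n is counted in quarters.
FV = PMT × [((1+r)^n − 1)/r] × (1+r) = 25,887 × [(1+r)^12 − 1] / r × (1+r) = ¥356,196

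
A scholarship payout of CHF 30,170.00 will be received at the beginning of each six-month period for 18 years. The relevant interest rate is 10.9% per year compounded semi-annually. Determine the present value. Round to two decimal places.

This is an annuity due: 36 payments of CHF 30,170.00 at the beginning of each six-month period.
Periodic rate r = 0.109/2 per half-year; n is counted in half-years.
PV = PMT × [(1 − (1+r)^−n)/r] × (1+r) = 30,170 × [1 − (1+r)^−36] / r × (1+r) = CHF 497,341.09

CHF 497,341.09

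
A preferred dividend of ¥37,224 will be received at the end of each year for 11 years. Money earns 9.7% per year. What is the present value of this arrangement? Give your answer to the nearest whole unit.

This is an ordinary annuity: 11 payments of ¥37,224 at the end of each year.
Periodic rate r = 0.097 per year.
PV = PMT × [(1 − (1+r)^−n)/r] = 37,224 × [1 − (1+r)^−11] / r = ¥245,148

¥245,148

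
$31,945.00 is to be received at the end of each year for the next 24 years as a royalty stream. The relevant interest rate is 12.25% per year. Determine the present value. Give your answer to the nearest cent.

$244,490.26

This is an ordinary annuity: 24 payments of $31,945.00 at the end of each year.
Periodic rate r = 0.1225 per year.
PV = PMT × [(1 − (1+r)^−n)/r] = 31,945 × [1 − (1+r)^−24] / r = $244,490.26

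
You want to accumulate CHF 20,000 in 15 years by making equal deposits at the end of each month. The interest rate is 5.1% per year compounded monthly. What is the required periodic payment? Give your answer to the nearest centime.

Level ordinary annuity; solve FV = PMT × [((1+r)^n − 1)/r] for PMT.
Periodic rate r = 0.051/12 per month; n is counted in months.
With n = 180: PMT = 20,000 / ([((1+r)^n − 1)/r]) = CHF 74.20

CHF 74.20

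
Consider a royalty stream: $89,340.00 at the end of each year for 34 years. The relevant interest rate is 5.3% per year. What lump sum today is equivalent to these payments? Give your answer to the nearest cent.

This is an ordinary annuity: 34 payments of $89,340.00 at the end of each year.
Periodic rate r = 0.053 per year.
PV = PMT × [(1 − (1+r)^−n)/r] = 89,340 × [1 − (1+r)^−34] / r = $1,394,450.93

$1,394,450.93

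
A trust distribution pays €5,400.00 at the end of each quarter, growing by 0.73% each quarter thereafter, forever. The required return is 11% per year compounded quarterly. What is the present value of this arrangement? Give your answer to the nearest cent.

€267,326.73

Periodic rate r = 0.11/4 per quarter.
Growing perpetuity (Gordon): PV = PMT₁ / (r − g) = 5,400 / (r − 0.0073) = €267,326.73.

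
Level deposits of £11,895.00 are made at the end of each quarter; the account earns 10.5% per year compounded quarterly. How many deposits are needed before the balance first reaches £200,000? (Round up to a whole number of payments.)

Periodic rate r = 0.105/4 per quarter; n is counted in quarters.
Ordinary annuity FV: 200,000 = 11,895 × [((1+r)^n − 1)/r].
(1+r)^n = 1 + 200,000 × r / 11,895, so n = ln(1 + 200,000·r/11,895) / ln(1+r) = 14.11.
Round up to a whole number of payments: n = 15.

15 payments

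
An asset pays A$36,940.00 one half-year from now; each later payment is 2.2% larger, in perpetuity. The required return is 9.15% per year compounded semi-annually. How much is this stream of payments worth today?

A$1,555,368.42

Periodic rate r = 0.0915/2 per half-year.
Growing perpetuity (Gordon): PV = PMT₁ / (r − g) = 36,940 / (r − 0.022) = A$1,555,368.42.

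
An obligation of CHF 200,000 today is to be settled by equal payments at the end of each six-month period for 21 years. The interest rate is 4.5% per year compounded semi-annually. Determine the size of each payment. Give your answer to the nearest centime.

CHF 7,410.73

Level ordinary annuity; solve PV = PMT × [(1 − (1+r)^−n)/r] for PMT.
Periodic rate r = 0.045/2 per half-year; n is counted in half-years.
With n = 42: PMT = 200,000 / ([(1 − (1+r)^−n)/r]) = CHF 7,410.73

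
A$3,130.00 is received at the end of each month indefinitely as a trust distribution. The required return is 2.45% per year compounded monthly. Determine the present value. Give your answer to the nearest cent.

A$1,533,061.22

Periodic rate r = 0.0245/12 per month.
Level perpetuity: PV = PMT / r = 3,130 / (0.0245/12) = A$1,533,061.22.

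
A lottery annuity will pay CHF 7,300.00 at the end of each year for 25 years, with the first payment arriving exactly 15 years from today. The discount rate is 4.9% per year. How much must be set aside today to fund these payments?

CHF 53,194.04

Ordinary annuity of 25 payments, first payment at period 15.
Periodic rate r = 0.049 per year.
The ordinary-annuity PV formula values the stream one period before the first payment (period 14); discount that back 14 periods:
PV₀ = 7,300 × [1 − (1+r)^−25] / r × (1+r)^−14 = CHF 53,194.04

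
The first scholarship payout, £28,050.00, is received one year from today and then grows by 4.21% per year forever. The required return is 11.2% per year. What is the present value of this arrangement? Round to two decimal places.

Periodic rate r = 0.112 per year.
Growing perpetuity (Gordon): PV = PMT₁ / (r − g) = 28,050 / (r − 0.0421) = £401,287.55.

£401,287.55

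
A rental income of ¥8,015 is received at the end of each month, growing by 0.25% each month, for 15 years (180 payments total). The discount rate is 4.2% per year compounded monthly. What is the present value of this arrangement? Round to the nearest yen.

¥1,316,704

Periodic rate r = 0.042/12 per month; n is counted in months.
Growing ordinary annuity: PV = PMT₁ × [1 − ((1+g)/(1+r))^n] / (r − g) = 8,015 × [1 − ((1+0.0025)/(1+r))^180] / (r − 0.0025) = ¥1,316,704.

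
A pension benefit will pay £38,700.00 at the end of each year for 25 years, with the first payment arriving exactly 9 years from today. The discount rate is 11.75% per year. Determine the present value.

Ordinary annuity of 25 payments, first payment at period 9.
Periodic rate r = 0.1175 per year.
The ordinary-annuity PV formula values the stream one period before the first payment (period 8); discount that back 8 periods:
PV₀ = 38,700 × [1 − (1+r)^−25] / r × (1+r)^−8 = £126,999.40

£126,999.40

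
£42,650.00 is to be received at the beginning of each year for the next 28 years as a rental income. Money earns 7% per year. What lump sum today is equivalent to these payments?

£553,883.14

This is an annuity due: 28 payments of £42,650.00 at the beginning of each year.
Periodic rate r = 0.07 per year.
PV = PMT × [(1 − (1+r)^−n)/r] × (1+r) = 42,650 × [1 − (1+r)^−28] / r × (1+r) = £553,883.14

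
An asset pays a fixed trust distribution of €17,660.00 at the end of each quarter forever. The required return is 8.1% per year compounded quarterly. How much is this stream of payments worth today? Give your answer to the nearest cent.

€872,098.77

Periodic rate r = 0.081/4 per quarter.
Level perpetuity: PV = PMT / r = 17,660 / (0.081/4) = €872,098.77.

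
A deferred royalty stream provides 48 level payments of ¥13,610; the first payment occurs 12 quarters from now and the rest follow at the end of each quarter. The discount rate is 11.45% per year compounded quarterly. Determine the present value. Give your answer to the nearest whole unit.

¥258,627

Ordinary annuity of 48 payments, first payment at period 12.
Periodic rate r = 0.1145/4 per quarter; n is counted in quarters.
The ordinary-annuity PV formula values the stream one period before the first payment (period 11); discount that back 11 periods:
PV₀ = 13,610 × [1 − (1+r)^−48] / r × (1+r)^−11 = ¥258,627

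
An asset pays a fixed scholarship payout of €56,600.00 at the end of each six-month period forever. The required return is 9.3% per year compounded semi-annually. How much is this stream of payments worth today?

€1,217,204.30

Periodic rate r = 0.093/2 per half-year.
Level perpetuity: PV = PMT / r = 56,600 / (0.093/2) = €1,217,204.30.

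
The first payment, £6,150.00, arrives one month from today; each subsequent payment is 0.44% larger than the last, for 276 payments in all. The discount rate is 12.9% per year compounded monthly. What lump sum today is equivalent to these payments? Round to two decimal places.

£798,414.75

Periodic rate r = 0.129/12 per month; n is counted in months.
Growing ordinary annuity: PV = PMT₁ × [1 − ((1+g)/(1+r))^n] / (r − g) = 6,150 × [1 − ((1+0.0044)/(1+r))^276] / (r − 0.0044) = £798,414.75.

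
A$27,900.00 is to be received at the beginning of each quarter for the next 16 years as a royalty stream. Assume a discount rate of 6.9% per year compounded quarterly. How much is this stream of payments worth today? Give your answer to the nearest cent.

This is an annuity due: 64 payments of A$27,900.00 at the beginning of each quarter.
Periodic rate r = 0.069/4 per quarter; n is counted in quarters.
PV = PMT × [(1 − (1+r)^−n)/r] × (1+r) = 27,900 × [1 − (1+r)^−64] / r × (1+r) = A$1,094,648.34

A$1,094,648.34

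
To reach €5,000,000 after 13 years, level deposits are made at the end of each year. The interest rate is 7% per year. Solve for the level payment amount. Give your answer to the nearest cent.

€248,254.24

Level ordinary annuity; solve FV = PMT × [((1+r)^n − 1)/r] for PMT.
Periodic rate r = 0.07 per year.
With n = 13: PMT = 5,000,000 / ([((1+r)^n − 1)/r]) = €248,254.24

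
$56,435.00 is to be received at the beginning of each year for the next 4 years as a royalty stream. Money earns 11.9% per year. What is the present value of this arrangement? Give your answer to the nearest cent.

$192,215.61

This is an annuity due: 4 payments of $56,435.00 at the beginning of each year.
Periodic rate r = 0.119 per year.
PV = PMT × [(1 − (1+r)^−n)/r] × (1+r) = 56,435 × [1 − (1+r)^−4] / r × (1+r) = $192,215.61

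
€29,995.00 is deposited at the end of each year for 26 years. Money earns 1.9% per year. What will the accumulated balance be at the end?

€996,593.38

This is an ordinary annuity: 26 deposits of €29,995.00 at the end of each year.
Periodic rate r = 0.019 per year.
FV = PMT × [((1+r)^n − 1)/r] = 29,995 × [(1+r)^26 − 1] / r = €996,593.38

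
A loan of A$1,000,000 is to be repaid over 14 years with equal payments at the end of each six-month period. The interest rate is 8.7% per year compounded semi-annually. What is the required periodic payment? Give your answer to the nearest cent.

A$62,458.43

Level ordinary annuity; solve PV = PMT × [(1 − (1+r)^−n)/r] for PMT.
Periodic rate r = 0.087/2 per half-year; n is counted in half-years.
With n = 28: PMT = 1,000,000 / ([(1 − (1+r)^−n)/r]) = A$62,458.43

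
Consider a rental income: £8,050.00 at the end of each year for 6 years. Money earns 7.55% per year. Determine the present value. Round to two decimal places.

This is an ordinary annuity: 6 payments of £8,050.00 at the end of each year.
Periodic rate r = 0.0755 per year.
PV = PMT × [(1 − (1+r)^−n)/r] = 8,050 × [1 − (1+r)^−6] / r = £37,727.72

£37,727.72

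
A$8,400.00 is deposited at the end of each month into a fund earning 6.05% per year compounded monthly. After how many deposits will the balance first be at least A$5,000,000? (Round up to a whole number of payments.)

Periodic rate r = 0.0605/12 per month; n is counted in months.
Ordinary annuity FV: 5,000,000 = 8,400 × [((1+r)^n − 1)/r].
(1+r)^n = 1 + 5,000,000 × r / 8,400, so n = ln(1 + 5,000,000·r/8,400) / ln(1+r) = 275.71.
Round up to a whole number of payments: n = 276.

276 payments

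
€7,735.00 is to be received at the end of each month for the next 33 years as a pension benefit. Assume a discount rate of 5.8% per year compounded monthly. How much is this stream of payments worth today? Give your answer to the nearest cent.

This is an ordinary annuity: 396 payments of €7,735.00 at the end of each month.
Periodic rate r = 0.058/12 per month; n is counted in months.
PV = PMT × [(1 − (1+r)^−n)/r] = 7,735 × [1 − (1+r)^−396] / r = €1,363,220.39

€1,363,220.39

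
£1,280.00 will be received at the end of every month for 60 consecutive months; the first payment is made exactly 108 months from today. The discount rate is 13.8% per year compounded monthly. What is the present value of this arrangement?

£16,256.74

Ordinary annuity of 60 payments, first payment at period 108.
Periodic rate r = 0.138/12 per month; n is counted in months.
The ordinary-annuity PV formula values the stream one period before the first payment (period 107); discount that back 107 periods:
PV₀ = 1,280 × [1 − (1+r)^−60] / r × (1+r)^−107 = £16,256.74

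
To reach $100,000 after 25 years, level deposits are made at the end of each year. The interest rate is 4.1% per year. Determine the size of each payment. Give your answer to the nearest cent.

Level ordinary annuity; solve FV = PMT × [((1+r)^n − 1)/r] for PMT.
Periodic rate r = 0.041 per year.
With n = 25: PMT = 100,000 / ([((1+r)^n − 1)/r]) = $2,369.03

$2,369.03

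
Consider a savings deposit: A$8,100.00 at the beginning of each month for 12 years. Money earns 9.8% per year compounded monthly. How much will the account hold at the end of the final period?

This is an annuity due: 144 deposits of A$8,100.00 at the beginning of each month.
Periodic rate r = 0.098/12 per month; n is counted in months.
FV = PMT × [((1+r)^n − 1)/r] × (1+r) = 8,100 × [(1+r)^144 − 1] / r × (1+r) = A$2,225,797.90

A$2,225,797.90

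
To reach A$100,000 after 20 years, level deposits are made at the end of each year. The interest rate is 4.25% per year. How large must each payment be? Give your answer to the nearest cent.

Level ordinary annuity; solve FV = PMT × [((1+r)^n − 1)/r] for PMT.
Periodic rate r = 0.0425 per year.
With n = 20: PMT = 100,000 / ([((1+r)^n − 1)/r]) = A$3,271.98

A$3,271.98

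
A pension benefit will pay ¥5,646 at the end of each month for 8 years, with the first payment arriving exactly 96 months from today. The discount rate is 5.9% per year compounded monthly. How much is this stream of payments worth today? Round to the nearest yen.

Ordinary annuity of 96 payments, first payment at period 96.
Periodic rate r = 0.059/12 per month; n is counted in months.
The ordinary-annuity PV formula values the stream one period before the first payment (period 95); discount that back 95 periods:
PV₀ = 5,646 × [1 − (1+r)^−96] / r × (1+r)^−95 = ¥270,616

¥270,616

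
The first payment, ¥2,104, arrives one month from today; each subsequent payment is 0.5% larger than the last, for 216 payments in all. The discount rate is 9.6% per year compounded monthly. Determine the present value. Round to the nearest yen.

¥332,934

Periodic rate r = 0.096/12 per month; n is counted in months.
Growing ordinary annuity: PV = PMT₁ × [1 − ((1+g)/(1+r))^n] / (r − g) = 2,104 × [1 − ((1+0.005)/(1+r))^216] / (r − 0.005) = ¥332,934.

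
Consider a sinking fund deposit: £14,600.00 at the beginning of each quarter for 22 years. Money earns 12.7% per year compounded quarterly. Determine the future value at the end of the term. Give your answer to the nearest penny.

£6,951,261.39

This is an annuity due: 88 deposits of £14,600.00 at the beginning of each quarter.
Periodic rate r = 0.127/4 per quarter; n is counted in quarters.
FV = PMT × [((1+r)^n − 1)/r] × (1+r) = 14,600 × [(1+r)^88 − 1] / r × (1+r) = £6,951,261.39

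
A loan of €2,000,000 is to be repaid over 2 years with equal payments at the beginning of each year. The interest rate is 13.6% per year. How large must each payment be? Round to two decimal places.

€1,063,670.41

Level annuity due; solve PV = PMT × [(1 − (1+r)^−n)/r] × (1+r) for PMT.
Periodic rate r = 0.136 per year.
With n = 2: PMT = 2,000,000 / ([(1 − (1+r)^−n)/r] × (1+r)) = €1,063,670.41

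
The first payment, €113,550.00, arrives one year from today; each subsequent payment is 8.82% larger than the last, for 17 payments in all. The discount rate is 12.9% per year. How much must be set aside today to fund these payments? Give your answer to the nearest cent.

€1,294,487.50

Periodic rate r = 0.129 per year.
Growing ordinary annuity: PV = PMT₁ × [1 − ((1+g)/(1+r))^n] / (r − g) = 113,550 × [1 − ((1+0.0882)/(1+r))^17] / (r − 0.0882) = €1,294,487.50.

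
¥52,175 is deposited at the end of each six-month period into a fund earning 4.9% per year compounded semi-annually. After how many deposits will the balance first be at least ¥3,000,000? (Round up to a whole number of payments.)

Periodic rate r = 0.049/2 per half-year; n is counted in half-years.
Ordinary annuity FV: 3,000,000 = 52,175 × [((1+r)^n − 1)/r].
(1+r)^n = 1 + 3,000,000 × r / 52,175, so n = ln(1 + 3,000,000·r/52,175) / ln(1+r) = 36.32.
Round up to a whole number of payments: n = 37.

37 payments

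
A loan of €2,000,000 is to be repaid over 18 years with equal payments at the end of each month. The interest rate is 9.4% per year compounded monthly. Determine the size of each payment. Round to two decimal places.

€19,231.61

Level ordinary annuity; solve PV = PMT × [(1 − (1+r)^−n)/r] for PMT.
Periodic rate r = 0.094/12 per month; n is counted in months.
With n = 216: PMT = 2,000,000 / ([(1 − (1+r)^−n)/r]) = €19,231.61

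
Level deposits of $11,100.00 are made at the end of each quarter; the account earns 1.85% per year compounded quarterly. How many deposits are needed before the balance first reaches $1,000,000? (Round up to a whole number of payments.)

Periodic rate r = 0.0185/4 per quarter; n is counted in quarters.
Ordinary annuity FV: 1,000,000 = 11,100 × [((1+r)^n − 1)/r].
(1+r)^n = 1 + 1,000,000 × r / 11,100, so n = ln(1 + 1,000,000·r/11,100) / ln(1+r) = 75.48.
Round up to a whole number of payments: n = 76.

76 payments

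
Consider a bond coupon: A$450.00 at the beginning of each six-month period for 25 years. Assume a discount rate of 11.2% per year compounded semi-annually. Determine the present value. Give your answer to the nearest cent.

A$7,929.18

This is an annuity due: 50 payments of A$450.00 at the beginning of each six-month period.
Periodic rate r = 0.112/2 per half-year; n is counted in half-years.
PV = PMT × [(1 − (1+r)^−n)/r] × (1+r) = 450 × [1 − (1+r)^−50] / r × (1+r) = A$7,929.18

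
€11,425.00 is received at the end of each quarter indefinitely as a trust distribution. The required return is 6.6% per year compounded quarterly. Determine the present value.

Periodic rate r = 0.066/4 per quarter.
Level perpetuity: PV = PMT / r = 11,425 / (0.066/4) = €692,424.24.

€692,424.24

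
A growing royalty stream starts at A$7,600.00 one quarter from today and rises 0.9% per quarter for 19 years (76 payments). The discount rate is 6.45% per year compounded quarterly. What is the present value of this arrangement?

A$441,817.81

Periodic rate r = 0.0645/4 per quarter; n is counted in quarters.
Growing ordinary annuity: PV = PMT₁ × [1 − ((1+g)/(1+r))^n] / (r − g) = 7,600 × [1 − ((1+0.009)/(1+r))^76] / (r − 0.009) = A$441,817.81.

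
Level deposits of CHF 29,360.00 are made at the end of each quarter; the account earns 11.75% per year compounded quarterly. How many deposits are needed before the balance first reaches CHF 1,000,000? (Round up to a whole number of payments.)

24 payments

Periodic rate r = 0.1175/4 per quarter; n is counted in quarters.
Ordinary annuity FV: 1,000,000 = 29,360 × [((1+r)^n − 1)/r].
(1+r)^n = 1 + 1,000,000 × r / 29,360, so n = ln(1 + 1,000,000·r/29,360) / ln(1+r) = 23.95.
Round up to a whole number of payments: n = 24.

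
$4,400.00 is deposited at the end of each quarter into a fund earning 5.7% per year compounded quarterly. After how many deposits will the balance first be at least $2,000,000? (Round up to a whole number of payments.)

Periodic rate r = 0.057/4 per quarter; n is counted in quarters.
Ordinary annuity FV: 2,000,000 = 4,400 × [((1+r)^n − 1)/r].
(1+r)^n = 1 + 2,000,000 × r / 4,400, so n = ln(1 + 2,000,000·r/4,400) / ln(1+r) = 142.19.
Round up to a whole number of payments: n = 143.

143 payments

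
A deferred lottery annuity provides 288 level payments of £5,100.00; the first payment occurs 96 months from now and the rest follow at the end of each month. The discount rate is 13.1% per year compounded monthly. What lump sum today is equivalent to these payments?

£159,238.08

Ordinary annuity of 288 payments, first payment at period 96.
Periodic rate r = 0.131/12 per month; n is counted in months.
The ordinary-annuity PV formula values the stream one period before the first payment (period 95); discount that back 95 periods:
PV₀ = 5,100 × [1 − (1+r)^−288] / r × (1+r)^−95 = £159,238.08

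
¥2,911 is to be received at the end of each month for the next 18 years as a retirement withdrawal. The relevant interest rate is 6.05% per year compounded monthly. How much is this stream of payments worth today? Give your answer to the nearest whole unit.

¥382,534

This is an ordinary annuity: 216 payments of ¥2,911 at the end of each month.
Periodic rate r = 0.0605/12 per month; n is counted in months.
PV = PMT × [(1 − (1+r)^−n)/r] = 2,911 × [1 − (1+r)^−216] / r = ¥382,534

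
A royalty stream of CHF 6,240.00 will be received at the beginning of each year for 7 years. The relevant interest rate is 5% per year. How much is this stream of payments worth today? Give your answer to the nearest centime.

CHF 37,912.32

This is an annuity due: 7 payments of CHF 6,240.00 at the beginning of each year.
Periodic rate r = 0.05 per year.
PV = PMT × [(1 − (1+r)^−n)/r] × (1+r) = 6,240 × [1 − (1+r)^−7] / r × (1+r) = CHF 37,912.32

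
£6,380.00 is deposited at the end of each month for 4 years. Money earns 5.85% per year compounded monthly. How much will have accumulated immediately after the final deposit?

This is an ordinary annuity: 48 deposits of £6,380.00 at the end of each month.
Periodic rate r = 0.0585/12 per month; n is counted in months.
FV = PMT × [((1+r)^n − 1)/r] = 6,380 × [(1+r)^48 − 1] / r = £344,096.34

£344,096.34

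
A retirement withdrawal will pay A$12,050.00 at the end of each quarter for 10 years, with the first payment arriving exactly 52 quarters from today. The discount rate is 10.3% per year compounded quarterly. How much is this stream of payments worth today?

A$81,681.23

Ordinary annuity of 40 payments, first payment at period 52.
Periodic rate r = 0.103/4 per quarter; n is counted in quarters.
The ordinary-annuity PV formula values the stream one period before the first payment (period 51); discount that back 51 periods:
PV₀ = 12,050 × [1 − (1+r)^−40] / r × (1+r)^−51 = A$81,681.23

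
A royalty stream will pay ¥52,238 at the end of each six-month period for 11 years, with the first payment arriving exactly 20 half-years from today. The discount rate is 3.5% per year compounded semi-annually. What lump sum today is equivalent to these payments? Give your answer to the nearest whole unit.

Ordinary annuity of 22 payments, first payment at period 20.
Periodic rate r = 0.035/2 per half-year; n is counted in half-years.
The ordinary-annuity PV formula values the stream one period before the first payment (period 19); discount that back 19 periods:
PV₀ = 52,238 × [1 − (1+r)^−22] / r × (1+r)^−19 = ¥681,141

¥681,141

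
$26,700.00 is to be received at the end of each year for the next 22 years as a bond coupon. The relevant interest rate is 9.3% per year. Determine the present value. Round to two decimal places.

This is an ordinary annuity: 22 payments of $26,700.00 at the end of each year.
Periodic rate r = 0.093 per year.
PV = PMT × [(1 − (1+r)^−n)/r] = 26,700 × [1 − (1+r)^−22] / r = $246,509.98

$246,509.98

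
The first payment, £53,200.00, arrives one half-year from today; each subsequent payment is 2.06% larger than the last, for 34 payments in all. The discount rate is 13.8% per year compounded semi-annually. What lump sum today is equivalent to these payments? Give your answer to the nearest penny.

Periodic rate r = 0.138/2 per half-year; n is counted in half-years.
Growing ordinary annuity: PV = PMT₁ × [1 − ((1+g)/(1+r))^n] / (r − g) = 53,200 × [1 − ((1+0.0206)/(1+r))^34] / (r − 0.0206) = £871,709.14.

£871,709.14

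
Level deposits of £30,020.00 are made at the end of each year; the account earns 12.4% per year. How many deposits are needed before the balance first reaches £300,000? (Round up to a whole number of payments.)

Periodic rate r = 0.124 per year.
Ordinary annuity FV: 300,000 = 30,020 × [((1+r)^n − 1)/r].
(1+r)^n = 1 + 300,000 × r / 30,020, so n = ln(1 + 300,000·r/30,020) / ln(1+r) = 6.90.
Round up to a whole number of payments: n = 7.

7 payments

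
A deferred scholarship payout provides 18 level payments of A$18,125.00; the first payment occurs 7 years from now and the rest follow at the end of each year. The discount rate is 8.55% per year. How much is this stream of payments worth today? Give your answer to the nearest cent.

Ordinary annuity of 18 payments, first payment at period 7.
Periodic rate r = 0.0855 per year.
The ordinary-annuity PV formula values the stream one period before the first payment (period 6); discount that back 6 periods:
PV₀ = 18,125 × [1 − (1+r)^−18] / r × (1+r)^−6 = A$99,985.02

A$99,985.02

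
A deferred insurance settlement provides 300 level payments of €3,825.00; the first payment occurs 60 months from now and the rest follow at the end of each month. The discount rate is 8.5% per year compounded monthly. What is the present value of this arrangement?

€313,223.22

Ordinary annuity of 300 payments, first payment at period 60.
Periodic rate r = 0.085/12 per month; n is counted in months.
The ordinary-annuity PV formula values the stream one period before the first payment (period 59); discount that back 59 periods:
PV₀ = 3,825 × [1 − (1+r)^−300] / r × (1+r)^−59 = €313,223.22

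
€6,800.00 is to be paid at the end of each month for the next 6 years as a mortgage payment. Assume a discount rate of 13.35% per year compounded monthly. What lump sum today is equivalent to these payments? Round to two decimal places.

This is an ordinary annuity: 72 payments of €6,800.00 at the end of each month.
Periodic rate r = 0.1335/12 per month; n is counted in months.
PV = PMT × [(1 − (1+r)^−n)/r] = 6,800 × [1 − (1+r)^−72] / r = €335,648.27

€335,648.27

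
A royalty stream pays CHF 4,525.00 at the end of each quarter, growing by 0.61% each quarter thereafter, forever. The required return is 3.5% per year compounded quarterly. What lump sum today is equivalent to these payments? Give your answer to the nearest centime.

Periodic rate r = 0.035/4 per quarter.
Growing perpetuity (Gordon): PV = PMT₁ / (r − g) = 4,525 / (r − 0.0061) = CHF 1,707,547.17.

CHF 1,707,547.17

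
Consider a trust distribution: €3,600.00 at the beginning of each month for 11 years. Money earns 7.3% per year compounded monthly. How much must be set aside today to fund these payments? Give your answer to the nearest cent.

€328,010.72

This is an annuity due: 132 payments of €3,600.00 at the beginning of each month.
Periodic rate r = 0.073/12 per month; n is counted in months.
PV = PMT × [(1 − (1+r)^−n)/r] × (1+r) = 3,600 × [1 − (1+r)^−132] / r × (1+r) = €328,010.72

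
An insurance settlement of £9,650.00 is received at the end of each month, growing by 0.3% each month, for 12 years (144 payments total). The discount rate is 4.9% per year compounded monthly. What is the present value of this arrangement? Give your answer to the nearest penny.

Periodic rate r = 0.049/12 per month; n is counted in months.
Growing ordinary annuity: PV = PMT₁ × [1 − ((1+g)/(1+r))^n] / (r − g) = 9,650 × [1 − ((1+0.003)/(1+r))^144] / (r − 0.003) = £1,282,437.47.

£1,282,437.47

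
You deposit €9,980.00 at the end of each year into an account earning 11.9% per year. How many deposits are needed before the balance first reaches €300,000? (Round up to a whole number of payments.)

Periodic rate r = 0.119 per year.
Ordinary annuity FV: 300,000 = 9,980 × [((1+r)^n − 1)/r].
(1+r)^n = 1 + 300,000 × r / 9,980, so n = ln(1 + 300,000·r/9,980) / ln(1+r) = 13.53.
Round up to a whole number of payments: n = 14.

14 payments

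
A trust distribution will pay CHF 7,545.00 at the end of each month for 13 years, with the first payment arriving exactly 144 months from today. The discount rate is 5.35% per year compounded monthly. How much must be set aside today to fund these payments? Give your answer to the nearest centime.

CHF 448,271.86

Ordinary annuity of 156 payments, first payment at period 144.
Periodic rate r = 0.0535/12 per month; n is counted in months.
The ordinary-annuity PV formula values the stream one period before the first payment (period 143); discount that back 143 periods:
PV₀ = 7,545 × [1 − (1+r)^−156] / r × (1+r)^−143 = CHF 448,271.86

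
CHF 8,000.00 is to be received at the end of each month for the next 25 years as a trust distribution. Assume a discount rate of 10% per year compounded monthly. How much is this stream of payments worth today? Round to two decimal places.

This is an ordinary annuity: 300 payments of CHF 8,000.00 at the end of each month.
Periodic rate r = 0.1/12 per month; n is counted in months.
PV = PMT × [(1 − (1+r)^−n)/r] = 8,000 × [1 − (1+r)^−300] / r = CHF 880,377.84

CHF 880,377.84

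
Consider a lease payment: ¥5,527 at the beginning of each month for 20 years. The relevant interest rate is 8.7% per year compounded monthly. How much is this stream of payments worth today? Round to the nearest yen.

¥632,246

This is an annuity due: 240 payments of ¥5,527 at the beginning of each month.
Periodic rate r = 0.087/12 per month; n is counted in months.
PV = PMT × [(1 − (1+r)^−n)/r] × (1+r) = 5,527 × [1 − (1+r)^−240] / r × (1+r) = ¥632,246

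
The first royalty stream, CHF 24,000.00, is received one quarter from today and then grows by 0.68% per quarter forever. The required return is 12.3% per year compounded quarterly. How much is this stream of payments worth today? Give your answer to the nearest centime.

CHF 1,002,087.68

Periodic rate r = 0.123/4 per quarter.
Growing perpetuity (Gordon): PV = PMT₁ / (r − g) = 24,000 / (r − 0.0068) = CHF 1,002,087.68.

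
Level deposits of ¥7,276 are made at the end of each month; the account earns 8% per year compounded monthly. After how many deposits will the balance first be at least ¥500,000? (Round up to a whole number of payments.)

57 payments

Periodic rate r = 0.08/12 per month; n is counted in months.
Ordinary annuity FV: 500,000 = 7,276 × [((1+r)^n − 1)/r].
(1+r)^n = 1 + 500,000 × r / 7,276, so n = ln(1 + 500,000·r/7,276) / ln(1+r) = 56.76.
Round up to a whole number of payments: n = 57.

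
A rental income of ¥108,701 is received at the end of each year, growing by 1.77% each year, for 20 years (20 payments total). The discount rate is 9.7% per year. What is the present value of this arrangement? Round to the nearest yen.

¥1,065,107

Periodic rate r = 0.097 per year.
Growing ordinary annuity: PV = PMT₁ × [1 − ((1+g)/(1+r))^n] / (r − g) = 108,701 × [1 − ((1+0.0177)/(1+r))^20] / (r − 0.0177) = ¥1,065,107.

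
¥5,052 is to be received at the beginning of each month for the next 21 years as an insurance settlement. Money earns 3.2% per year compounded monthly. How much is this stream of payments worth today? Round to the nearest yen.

This is an annuity due: 252 payments of ¥5,052 at the beginning of each month.
Periodic rate r = 0.032/12 per month; n is counted in months.
PV = PMT × [(1 − (1+r)^−n)/r] × (1+r) = 5,052 × [1 − (1+r)^−252] / r × (1+r) = ¥928,609

¥928,609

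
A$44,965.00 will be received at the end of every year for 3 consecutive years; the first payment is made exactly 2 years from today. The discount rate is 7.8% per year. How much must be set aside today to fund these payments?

Ordinary annuity of 3 payments, first payment at period 2.
Periodic rate r = 0.078 per year.
The ordinary-annuity PV formula values the stream one period before the first payment (period 1); discount that back 1 periods:
PV₀ = 44,965 × [1 − (1+r)^−3] / r × (1+r)^−1 = A$107,883.70

A$107,883.70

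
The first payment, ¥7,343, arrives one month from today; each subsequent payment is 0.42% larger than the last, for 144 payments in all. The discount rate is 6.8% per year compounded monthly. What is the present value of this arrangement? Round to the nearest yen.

Periodic rate r = 0.068/12 per month; n is counted in months.
Growing ordinary annuity: PV = PMT₁ × [1 − ((1+g)/(1+r))^n] / (r − g) = 7,343 × [1 − ((1+0.0042)/(1+r))^144] / (r − 0.0042) = ¥948,990.

¥948,990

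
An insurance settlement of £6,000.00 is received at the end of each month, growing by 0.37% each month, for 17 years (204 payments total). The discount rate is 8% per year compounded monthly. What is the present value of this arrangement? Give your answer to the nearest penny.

Periodic rate r = 0.08/12 per month; n is counted in months.
Growing ordinary annuity: PV = PMT₁ × [1 − ((1+g)/(1+r))^n] / (r − g) = 6,000 × [1 − ((1+0.0037)/(1+r))^204] / (r − 0.0037) = £914,821.72.

£914,821.72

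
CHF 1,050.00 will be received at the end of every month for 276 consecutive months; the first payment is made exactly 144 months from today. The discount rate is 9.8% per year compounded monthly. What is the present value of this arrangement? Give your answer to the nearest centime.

CHF 35,924.07

Ordinary annuity of 276 payments, first payment at period 144.
Periodic rate r = 0.098/12 per month; n is counted in months.
The ordinary-annuity PV formula values the stream one period before the first payment (period 143); discount that back 143 periods:
PV₀ = 1,050 × [1 − (1+r)^−276] / r × (1+r)^−143 = CHF 35,924.07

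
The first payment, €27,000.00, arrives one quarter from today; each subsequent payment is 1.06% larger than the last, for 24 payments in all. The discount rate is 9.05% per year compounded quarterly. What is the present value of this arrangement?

€554,928.03

Periodic rate r = 0.0905/4 per quarter; n is counted in quarters.
Growing ordinary annuity: PV = PMT₁ × [1 − ((1+g)/(1+r))^n] / (r − g) = 27,000 × [1 − ((1+0.0106)/(1+r))^24] / (r − 0.0106) = €554,928.03.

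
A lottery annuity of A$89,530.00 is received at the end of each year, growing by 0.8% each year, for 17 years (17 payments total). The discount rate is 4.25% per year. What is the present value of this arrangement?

Periodic rate r = 0.0425 per year.
Growing ordinary annuity: PV = PMT₁ × [1 − ((1+g)/(1+r))^n] / (r − g) = 89,530 × [1 − ((1+0.008)/(1+r))^17] / (r − 0.008) = A$1,130,585.69.

A$1,130,585.69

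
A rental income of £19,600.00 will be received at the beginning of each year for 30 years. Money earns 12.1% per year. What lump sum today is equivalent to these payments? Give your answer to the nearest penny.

£175,682.71

This is an annuity due: 30 payments of £19,600.00 at the beginning of each year.
Periodic rate r = 0.121 per year.
PV = PMT × [(1 − (1+r)^−n)/r] × (1+r) = 19,600 × [1 − (1+r)^−30] / r × (1+r) = £175,682.71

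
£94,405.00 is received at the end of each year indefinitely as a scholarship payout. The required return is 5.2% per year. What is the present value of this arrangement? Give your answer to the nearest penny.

Periodic rate r = 0.052 per year.
Level perpetuity: PV = PMT / r = 94,405 / (0.052) = £1,815,480.77.

£1,815,480.77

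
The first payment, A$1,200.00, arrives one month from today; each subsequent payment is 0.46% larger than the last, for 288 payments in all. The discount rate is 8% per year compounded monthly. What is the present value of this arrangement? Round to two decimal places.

A$259,377.76

Periodic rate r = 0.08/12 per month; n is counted in months.
Growing ordinary annuity: PV = PMT₁ × [1 − ((1+g)/(1+r))^n] / (r − g) = 1,200 × [1 − ((1+0.0046)/(1+r))^288] / (r − 0.0046) = A$259,377.76.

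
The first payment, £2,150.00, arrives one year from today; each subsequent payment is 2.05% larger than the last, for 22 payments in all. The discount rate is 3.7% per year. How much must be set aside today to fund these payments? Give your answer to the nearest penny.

£38,742.55

Periodic rate r = 0.037 per year.
Growing ordinary annuity: PV = PMT₁ × [1 − ((1+g)/(1+r))^n] / (r − g) = 2,150 × [1 − ((1+0.0205)/(1+r))^22] / (r − 0.0205) = £38,742.55.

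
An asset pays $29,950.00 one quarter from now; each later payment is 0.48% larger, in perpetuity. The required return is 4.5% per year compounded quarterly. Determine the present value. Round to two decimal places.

Periodic rate r = 0.045/4 per quarter.
Growing perpetuity (Gordon): PV = PMT₁ / (r − g) = 29,950 / (r − 0.0048) = $4,643,410.85.

$4,643,410.85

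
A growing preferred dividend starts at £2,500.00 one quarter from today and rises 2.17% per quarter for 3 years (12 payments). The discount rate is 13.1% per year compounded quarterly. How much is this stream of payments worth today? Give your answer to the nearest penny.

£27,398.73

Periodic rate r = 0.131/4 per quarter; n is counted in quarters.
Growing ordinary annuity: PV = PMT₁ × [1 − ((1+g)/(1+r))^n] / (r − g) = 2,500 × [1 − ((1+0.0217)/(1+r))^12] / (r − 0.0217) = £27,398.73.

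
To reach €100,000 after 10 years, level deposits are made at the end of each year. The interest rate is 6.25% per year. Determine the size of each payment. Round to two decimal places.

€7,498.18

Level ordinary annuity; solve FV = PMT × [((1+r)^n − 1)/r] for PMT.
Periodic rate r = 0.0625 per year.
With n = 10: PMT = 100,000 / ([((1+r)^n − 1)/r]) = €7,498.18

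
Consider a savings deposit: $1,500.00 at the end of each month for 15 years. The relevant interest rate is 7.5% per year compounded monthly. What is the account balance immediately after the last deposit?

$496,668.41

This is an ordinary annuity: 180 deposits of $1,500.00 at the end of each month.
Periodic rate r = 0.075/12 per month; n is counted in months.
FV = PMT × [((1+r)^n − 1)/r] = 1,500 × [(1+r)^180 − 1] / r = $496,668.41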